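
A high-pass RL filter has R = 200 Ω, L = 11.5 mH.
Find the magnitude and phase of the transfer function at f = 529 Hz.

Step 1 — Angular frequency: ω = 2π·529 = 3324 rad/s.
Step 2 — Transfer function: H(jω) = jωL/(R + jωL).
Step 3 — Numerator jωL = j·38.22; denominator R + jωL = 200 + j38.22.
Step 4 — H = 0.03524 + j0.1844.
Step 5 — Magnitude: |H| = 0.1877 (-14.5 dB); phase: φ = 79.2°.

|H| = 0.1877 (-14.5 dB), φ = 79.2°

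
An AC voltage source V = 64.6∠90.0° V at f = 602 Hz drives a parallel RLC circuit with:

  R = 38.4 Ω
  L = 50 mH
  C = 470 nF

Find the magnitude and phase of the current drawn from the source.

Step 1 — Angular frequency: ω = 2π·f = 2π·602 = 3782 rad/s.
Step 2 — Component impedances:
  R: Z = R = 38.4 Ω
  L: Z = jωL = j·3782·0.05 = 0 + j189.1 Ω
  C: Z = 1/(jωC) = -j/(ω·C) = 0 - j562.5 Ω
Step 3 — Parallel combination: 1/Z_total = 1/R + 1/L + 1/C; Z_total = 37.71 + j5.083 Ω = 38.06∠7.7° Ω.
Step 4 — Source phasor: V = 64.6∠90.0° V = 0 + j64.6 V.
Step 5 — Ohm's law: I = V / Z_total = (0 + j64.6) / (37.71 + j5.083) = 0.2267 + j1.682 A.
Step 6 — Convert to polar: |I| = 1.698 A, ∠I = 82.3°.

I = 1.698∠82.3° A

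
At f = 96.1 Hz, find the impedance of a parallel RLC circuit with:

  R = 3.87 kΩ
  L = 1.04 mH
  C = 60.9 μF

Step 1 — Angular frequency: ω = 2π·f = 2π·96.1 = 603.8 rad/s.
Step 2 — Component impedances:
  R: Z = R = 3870 Ω
  L: Z = jωL = j·603.8·0.00104 = 0 + j0.628 Ω
  C: Z = 1/(jωC) = -j/(ω·C) = 0 - j27.19 Ω
Step 3 — Parallel combination: 1/Z_total = 1/R + 1/L + 1/C; Z_total = 0.0001068 + j0.6428 Ω = 0.6428∠90.0° Ω.

Z = 0.0001068 + j0.6428 Ω = 0.6428∠90.0° Ω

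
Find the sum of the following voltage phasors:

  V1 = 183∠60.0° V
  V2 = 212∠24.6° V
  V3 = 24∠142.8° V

Step 1 — Convert each phasor to rectangular form:
  V1 = 183·(cos(60.0°) + j·sin(60.0°)) = 91.5 + j158.5 V
  V2 = 212·(cos(24.6°) + j·sin(24.6°)) = 192.8 + j88.25 V
  V3 = 24·(cos(142.8°) + j·sin(142.8°)) = -19.12 + j14.51 V
Step 2 — Sum components: V_total = 265.1 + j261.2 V.
Step 3 — Convert to polar: |V_total| = 372.2 V, ∠V_total = 44.6°.

V_total = 372.2∠44.6° V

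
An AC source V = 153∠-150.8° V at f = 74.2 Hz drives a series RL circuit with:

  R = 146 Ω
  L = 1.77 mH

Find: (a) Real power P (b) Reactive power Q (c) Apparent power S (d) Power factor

Step 1 — Angular frequency: ω = 2π·f = 2π·74.2 = 466.2 rad/s.
Step 2 — Component impedances:
  R: Z = R = 146 Ω
  L: Z = jωL = j·466.2·0.00177 = 0 + j0.8252 Ω
Step 3 — Series combination: Z_total = R + L = 146 + j0.8252 Ω = 146∠0.3° Ω.
Step 4 — Source phasor: V = 153∠-150.8° V = -133.6 - j74.64 V.
Step 5 — Current: I = V / Z = -0.9176 - j0.5061 A = 1.048∠-151.1° A.
Step 6 — Complex power: S = V·I* = 160.3 + j0.9062 VA.
Step 7 — Real power: P = Re(S) = 160.3 W.
Step 8 — Reactive power: Q = Im(S) = 0.9062 VAR.
Step 9 — Apparent power: |S| = 160.3 VA.
Step 10 — Power factor: PF = P/|S| = 1 (lagging).

(a) P = 160.3 W  (b) Q = 0.9062 VAR  (c) S = 160.3 VA  (d) PF = 1 (lagging)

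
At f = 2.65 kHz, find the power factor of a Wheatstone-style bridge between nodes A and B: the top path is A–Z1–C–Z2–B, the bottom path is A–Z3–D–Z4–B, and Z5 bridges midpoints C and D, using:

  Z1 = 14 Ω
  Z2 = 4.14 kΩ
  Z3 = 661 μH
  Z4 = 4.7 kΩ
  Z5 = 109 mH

Step 1 — Angular frequency: ω = 2π·f = 2π·2650 = 1.665e+04 rad/s.
Step 2 — Component impedances:
  Z1: Z = R = 14 Ω
  Z2: Z = R = 4140 Ω
  Z3: Z = jωL = j·1.665e+04·0.000661 = 0 + j11.01 Ω
  Z4: Z = R = 4700 Ω
  Z5: Z = jωL = j·1.665e+04·0.109 = 0 + j1815 Ω
Step 3 — Bridge requires nodal analysis (the Z5 bridge couples midpoints C and D, so the two paths cannot be reduced to a simple series/parallel combination). Setting node B to ground and injecting 1 A at node A, the 3-node admittance system at A, C, D solves to V_A = Z_AB = 2205 + j2.439 Ω = 2205∠0.1° Ω.
Step 4 — Power factor: PF = cos(φ) = Re(Z)/|Z| = 2205/2205 = 1.
Step 5 — Type: Im(Z) = 2.439 ⇒ lagging (phase φ = 0.1°).

PF = 1 (lagging, φ = 0.1°)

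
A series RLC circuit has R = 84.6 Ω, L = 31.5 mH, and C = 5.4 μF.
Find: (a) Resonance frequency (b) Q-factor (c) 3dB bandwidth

Step 1 — Resonance condition Im(Z)=0 gives ω₀ = 1/√(LC).
Step 2 — ω₀ = 1/√(0.0315·5.4e-06) = 2425 rad/s.
Step 3 — f₀ = ω₀/(2π) = 385.9 Hz.
Step 4 — Series Q: Q = ω₀L/R = 2425·0.0315/84.6 = 0.9028.
Step 5 — 3dB bandwidth: Δω = ω₀/Q = 2686 rad/s; BW = Δω/(2π) = 427.4 Hz.

(a) f₀ = 385.9 Hz  (b) Q = 0.9028  (c) BW = 427.4 Hz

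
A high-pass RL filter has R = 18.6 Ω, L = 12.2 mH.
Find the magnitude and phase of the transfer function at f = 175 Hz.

Step 1 — Angular frequency: ω = 2π·175 = 1100 rad/s.
Step 2 — Transfer function: H(jω) = jωL/(R + jωL).
Step 3 — Numerator jωL = j·13.41; denominator R + jωL = 18.6 + j13.41.
Step 4 — H = 0.3422 + j0.4744.
Step 5 — Magnitude: |H| = 0.585 (-4.7 dB); phase: φ = 54.2°.

|H| = 0.585 (-4.7 dB), φ = 54.2°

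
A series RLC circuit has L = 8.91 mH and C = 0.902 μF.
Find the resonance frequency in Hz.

Step 1 — Resonance condition Im(Z)=0 gives ω₀ = 1/√(LC).
Step 2 — ω₀ = 1/√(0.00891·9.02e-07) = 1.115e+04 rad/s.
Step 3 — f₀ = ω₀/(2π) = 1775 Hz.

f₀ = 1775 Hz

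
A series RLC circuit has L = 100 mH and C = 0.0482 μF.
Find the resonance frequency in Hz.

Step 1 — Resonance condition Im(Z)=0 gives ω₀ = 1/√(LC).
Step 2 — ω₀ = 1/√(0.1·4.82e-08) = 1.44e+04 rad/s.
Step 3 — f₀ = ω₀/(2π) = 2292 Hz.

f₀ = 2292 Hz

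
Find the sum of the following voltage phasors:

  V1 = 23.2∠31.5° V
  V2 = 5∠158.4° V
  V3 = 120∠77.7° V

Step 1 — Convert each phasor to rectangular form:
  V1 = 23.2·(cos(31.5°) + j·sin(31.5°)) = 19.78 + j12.12 V
  V2 = 5·(cos(158.4°) + j·sin(158.4°)) = -4.649 + j1.841 V
  V3 = 120·(cos(77.7°) + j·sin(77.7°)) = 25.56 + j117.2 V
Step 2 — Sum components: V_total = 40.7 + j131.2 V.
Step 3 — Convert to polar: |V_total| = 137.4 V, ∠V_total = 72.8°.

V_total = 137.4∠72.8° V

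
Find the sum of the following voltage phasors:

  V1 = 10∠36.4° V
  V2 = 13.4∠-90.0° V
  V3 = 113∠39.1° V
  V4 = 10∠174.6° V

Step 1 — Convert each phasor to rectangular form:
  V1 = 10·(cos(36.4°) + j·sin(36.4°)) = 8.049 + j5.934 V
  V2 = 13.4·(cos(-90.0°) + j·sin(-90.0°)) = 0 - j13.4 V
  V3 = 113·(cos(39.1°) + j·sin(39.1°)) = 87.69 + j71.27 V
  V4 = 10·(cos(174.6°) + j·sin(174.6°)) = -9.956 + j0.9411 V
Step 2 — Sum components: V_total = 85.79 + j64.74 V.
Step 3 — Convert to polar: |V_total| = 107.5 V, ∠V_total = 37.0°.

V_total = 107.5∠37.0° V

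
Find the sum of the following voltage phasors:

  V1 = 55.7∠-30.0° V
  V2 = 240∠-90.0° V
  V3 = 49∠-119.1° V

Step 1 — Convert each phasor to rectangular form:
  V1 = 55.7·(cos(-30.0°) + j·sin(-30.0°)) = 48.24 - j27.85 V
  V2 = 240·(cos(-90.0°) + j·sin(-90.0°)) = 0 - j240 V
  V3 = 49·(cos(-119.1°) + j·sin(-119.1°)) = -23.83 - j42.81 V
Step 2 — Sum components: V_total = 24.41 - j310.7 V.
Step 3 — Convert to polar: |V_total| = 311.6 V, ∠V_total = -85.5°.

V_total = 311.6∠-85.5° V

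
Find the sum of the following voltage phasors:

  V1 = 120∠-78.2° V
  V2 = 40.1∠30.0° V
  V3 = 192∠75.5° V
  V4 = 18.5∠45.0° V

Step 1 — Convert each phasor to rectangular form:
  V1 = 120·(cos(-78.2°) + j·sin(-78.2°)) = 24.54 - j117.5 V
  V2 = 40.1·(cos(30.0°) + j·sin(30.0°)) = 34.73 + j20.05 V
  V3 = 192·(cos(75.5°) + j·sin(75.5°)) = 48.07 + j185.9 V
  V4 = 18.5·(cos(45.0°) + j·sin(45.0°)) = 13.08 + j13.08 V
Step 2 — Sum components: V_total = 120.4 + j101.6 V.
Step 3 — Convert to polar: |V_total| = 157.5 V, ∠V_total = 40.1°.

V_total = 157.5∠40.1° V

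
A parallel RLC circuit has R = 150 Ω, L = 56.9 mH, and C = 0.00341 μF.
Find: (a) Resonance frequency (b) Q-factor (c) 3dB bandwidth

Step 1 — Resonance: ω₀ = 1/√(LC) = 1/√(0.0569·3.41e-09) = 7.179e+04 rad/s.
Step 2 — f₀ = ω₀/(2π) = 1.143e+04 Hz.
Step 3 — Parallel Q: Q = R/(ω₀L) = 150/(7.179e+04·0.0569) = 0.03672.
Step 4 — Bandwidth: Δω = ω₀/Q = 1.955e+06 rad/s; BW = Δω/(2π) = 3.112e+05 Hz.

(a) f₀ = 1.143e+04 Hz  (b) Q = 0.03672  (c) BW = 3.112e+05 Hz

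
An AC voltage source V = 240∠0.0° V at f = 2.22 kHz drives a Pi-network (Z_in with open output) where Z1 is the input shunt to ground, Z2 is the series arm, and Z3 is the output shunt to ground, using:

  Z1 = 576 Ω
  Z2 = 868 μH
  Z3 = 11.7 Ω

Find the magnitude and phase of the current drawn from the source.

Step 1 — Angular frequency: ω = 2π·f = 2π·2220 = 1.395e+04 rad/s.
Step 2 — Component impedances:
  Z1: Z = R = 576 Ω
  Z2: Z = jωL = j·1.395e+04·0.000868 = 0 + j12.11 Ω
  Z3: Z = R = 11.7 Ω
Step 3 — With open output, the series arm Z2 and the output shunt Z3 appear in series to ground: Z2 + Z3 = 11.7 + j12.11 Ω.
Step 4 — Parallel with input shunt Z1: Z_in = Z1 || (Z2 + Z3) = 11.71 + j11.63 Ω = 16.5∠44.8° Ω.
Step 5 — Source phasor: V = 240∠0.0° V = 240 V.
Step 6 — Ohm's law: I = V / Z_total = (240) / (11.71 + j11.63) = 10.32 - j10.25 A.
Step 7 — Convert to polar: |I| = 14.55 A, ∠I = -44.8°.

I = 14.55∠-44.8° A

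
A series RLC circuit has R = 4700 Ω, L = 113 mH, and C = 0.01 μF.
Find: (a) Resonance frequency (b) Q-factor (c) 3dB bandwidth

Step 1 — Resonance: ω₀ = 1/√(LC) = 1/√(0.113·1e-08) = 2.975e+04 rad/s.
Step 2 — f₀ = ω₀/(2π) = 4735 Hz.
Step 3 — Series Q: Q = ω₀L/R = 2.975e+04·0.113/4700 = 0.7152.
Step 4 — Bandwidth: Δω = ω₀/Q = 4.159e+04 rad/s; BW = Δω/(2π) = 6620 Hz.

(a) f₀ = 4735 Hz  (b) Q = 0.7152  (c) BW = 6620 Hz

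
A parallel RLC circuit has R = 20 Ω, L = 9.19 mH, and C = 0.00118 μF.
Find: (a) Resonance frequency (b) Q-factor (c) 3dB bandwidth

Step 1 — Resonance: ω₀ = 1/√(LC) = 1/√(0.00919·1.18e-09) = 3.037e+05 rad/s.
Step 2 — f₀ = ω₀/(2π) = 4.833e+04 Hz.
Step 3 — Parallel Q: Q = R/(ω₀L) = 20/(3.037e+05·0.00919) = 0.007167.
Step 4 — Bandwidth: Δω = ω₀/Q = 4.237e+07 rad/s; BW = Δω/(2π) = 6.744e+06 Hz.

(a) f₀ = 4.833e+04 Hz  (b) Q = 0.007167  (c) BW = 6.744e+06 Hz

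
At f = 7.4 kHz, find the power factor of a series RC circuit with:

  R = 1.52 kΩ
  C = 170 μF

Step 1 — Angular frequency: ω = 2π·f = 2π·7400 = 4.65e+04 rad/s.
Step 2 — Component impedances:
  R: Z = R = 1520 Ω
  C: Z = 1/(jωC) = -j/(ω·C) = 0 - j0.1265 Ω
Step 3 — Series combination: Z_total = R + C = 1520 - j0.1265 Ω = 1520∠-0.0° Ω.
Step 4 — Power factor: PF = cos(φ) = Re(Z)/|Z| = 1520/1520 = 1.
Step 5 — Type: Im(Z) = -0.1265 ⇒ leading (phase φ = -0.0°).

PF = 1 (leading, φ = -0.0°)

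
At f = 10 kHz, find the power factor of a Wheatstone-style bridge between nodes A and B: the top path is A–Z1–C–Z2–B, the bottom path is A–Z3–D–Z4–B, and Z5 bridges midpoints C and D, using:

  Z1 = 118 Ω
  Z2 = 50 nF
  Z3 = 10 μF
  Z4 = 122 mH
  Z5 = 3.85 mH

Step 1 — Angular frequency: ω = 2π·f = 2π·1e+04 = 6.283e+04 rad/s.
Step 2 — Component impedances:
  Z1: Z = R = 118 Ω
  Z2: Z = 1/(jωC) = -j/(ω·C) = 0 - j318.3 Ω
  Z3: Z = 1/(jωC) = -j/(ω·C) = 0 - j1.592 Ω
  Z4: Z = jωL = j·6.283e+04·0.122 = 0 + j7665 Ω
  Z5: Z = jωL = j·6.283e+04·0.00385 = 0 + j241.9 Ω
Step 3 — Bridge requires nodal analysis (the Z5 bridge couples midpoints C and D, so the two paths cannot be reduced to a simple series/parallel combination). Setting node B to ground and injecting 1 A at node A, the 3-node admittance system at A, C, D solves to V_A = Z_AB = 102.2 - j280.2 Ω = 298.3∠-70.0° Ω.
Step 4 — Power factor: PF = cos(φ) = Re(Z)/|Z| = 102.2/298.3 = 0.3426.
Step 5 — Type: Im(Z) = -280.2 ⇒ leading (phase φ = -70.0°).

PF = 0.3426 (leading, φ = -70.0°)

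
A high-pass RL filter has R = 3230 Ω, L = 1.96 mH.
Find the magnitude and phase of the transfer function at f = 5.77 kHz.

Step 1 — Angular frequency: ω = 2π·5770 = 3.625e+04 rad/s.
Step 2 — Transfer function: H(jω) = jωL/(R + jωL).
Step 3 — Numerator jωL = j·71.06; denominator R + jωL = 3230 + j71.06.
Step 4 — H = 0.0004837 + j0.02199.
Step 5 — Magnitude: |H| = 0.02199 (-33.2 dB); phase: φ = 88.7°.

|H| = 0.02199 (-33.2 dB), φ = 88.7°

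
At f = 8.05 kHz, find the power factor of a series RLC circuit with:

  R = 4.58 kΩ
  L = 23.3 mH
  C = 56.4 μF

Step 1 — Angular frequency: ω = 2π·f = 2π·8050 = 5.058e+04 rad/s.
Step 2 — Component impedances:
  R: Z = R = 4580 Ω
  L: Z = jωL = j·5.058e+04·0.0233 = 0 + j1179 Ω
  C: Z = 1/(jωC) = -j/(ω·C) = 0 - j0.3505 Ω
Step 3 — Series combination: Z_total = R + L + C = 4580 + j1178 Ω = 4729∠14.4° Ω.
Step 4 — Power factor: PF = cos(φ) = Re(Z)/|Z| = 4580/4729 = 0.9685.
Step 5 — Type: Im(Z) = 1178 ⇒ lagging (phase φ = 14.4°).

PF = 0.9685 (lagging, φ = 14.4°)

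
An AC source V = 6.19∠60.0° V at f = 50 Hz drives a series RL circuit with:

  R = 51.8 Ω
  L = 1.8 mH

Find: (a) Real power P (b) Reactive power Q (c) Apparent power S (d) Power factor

Step 1 — Angular frequency: ω = 2π·f = 2π·50 = 314.2 rad/s.
Step 2 — Component impedances:
  R: Z = R = 51.8 Ω
  L: Z = jωL = j·314.2·0.0018 = 0 + j0.5655 Ω
Step 3 — Series combination: Z_total = R + L = 51.8 + j0.5655 Ω = 51.8∠0.6° Ω.
Step 4 — Source phasor: V = 6.19∠60.0° V = 3.095 + j5.361 V.
Step 5 — Current: I = V / Z = 0.06087 + j0.1028 A = 0.1195∠59.4° A.
Step 6 — Complex power: S = V·I* = 0.7396 + j0.008074 VA.
Step 7 — Real power: P = Re(S) = 0.7396 W.
Step 8 — Reactive power: Q = Im(S) = 0.008074 VAR.
Step 9 — Apparent power: |S| = 0.7396 VA.
Step 10 — Power factor: PF = P/|S| = 0.9999 (lagging).

(a) P = 0.7396 W  (b) Q = 0.008074 VAR  (c) S = 0.7396 VA  (d) PF = 0.9999 (lagging)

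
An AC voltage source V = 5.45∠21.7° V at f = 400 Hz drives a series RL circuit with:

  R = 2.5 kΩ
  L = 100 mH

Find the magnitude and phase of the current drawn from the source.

Step 1 — Angular frequency: ω = 2π·f = 2π·400 = 2513 rad/s.
Step 2 — Component impedances:
  R: Z = R = 2500 Ω
  L: Z = jωL = j·2513·0.1 = 0 + j251.3 Ω
Step 3 — Series combination: Z_total = R + L = 2500 + j251.3 Ω = 2513∠5.7° Ω.
Step 4 — Source phasor: V = 5.45∠21.7° V = 5.064 + j2.015 V.
Step 5 — Ohm's law: I = V / Z_total = (5.064 + j2.015) / (2500 + j251.3) = 0.002085 + j0.0005964 A.
Step 6 — Convert to polar: |I| = 0.002169 A, ∠I = 16.0°.

I = 0.002169∠16.0° A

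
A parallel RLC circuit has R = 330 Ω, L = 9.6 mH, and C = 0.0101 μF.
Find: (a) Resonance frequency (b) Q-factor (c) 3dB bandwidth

Step 1 — Resonance: ω₀ = 1/√(LC) = 1/√(0.0096·1.01e-08) = 1.016e+05 rad/s.
Step 2 — f₀ = ω₀/(2π) = 1.616e+04 Hz.
Step 3 — Parallel Q: Q = R/(ω₀L) = 330/(1.016e+05·0.0096) = 0.3385.
Step 4 — Bandwidth: Δω = ω₀/Q = 3e+05 rad/s; BW = Δω/(2π) = 4.775e+04 Hz.

(a) f₀ = 1.616e+04 Hz  (b) Q = 0.3385  (c) BW = 4.775e+04 Hz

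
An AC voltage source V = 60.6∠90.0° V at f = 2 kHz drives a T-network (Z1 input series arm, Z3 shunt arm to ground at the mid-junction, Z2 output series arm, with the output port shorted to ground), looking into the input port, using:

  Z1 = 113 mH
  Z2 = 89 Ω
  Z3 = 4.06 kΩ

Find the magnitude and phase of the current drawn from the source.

Step 1 — Angular frequency: ω = 2π·f = 2π·2000 = 1.257e+04 rad/s.
Step 2 — Component impedances:
  Z1: Z = jωL = j·1.257e+04·0.113 = 0 + j1420 Ω
  Z2: Z = R = 89 Ω
  Z3: Z = R = 4060 Ω
Step 3 — With the output port shorted to ground, the output series arm Z2 runs from the junction to ground; the shunt arm Z3 also runs from the junction to ground. They appear in parallel: Z3 || Z2 = 87.09 Ω.
Step 4 — Series with input arm Z1: Z_in = Z1 + (Z3 || Z2) = 87.09 + j1420 Ω = 1423∠86.5° Ω.
Step 5 — Source phasor: V = 60.6∠90.0° V = 0 + j60.6 V.
Step 6 — Ohm's law: I = V / Z_total = (0 + j60.6) / (87.09 + j1420) = 0.04252 + j0.002608 A.
Step 7 — Convert to polar: |I| = 0.0426 A, ∠I = 3.5°.

I = 0.0426∠3.5° A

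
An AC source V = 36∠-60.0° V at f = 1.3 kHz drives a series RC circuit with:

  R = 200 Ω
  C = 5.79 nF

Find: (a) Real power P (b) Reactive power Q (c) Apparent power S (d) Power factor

Step 1 — Angular frequency: ω = 2π·f = 2π·1300 = 8168 rad/s.
Step 2 — Component impedances:
  R: Z = R = 200 Ω
  C: Z = 1/(jωC) = -j/(ω·C) = 0 - j2.114e+04 Ω
Step 3 — Series combination: Z_total = R + C = 200 - j2.114e+04 Ω = 2.115e+04∠-89.5° Ω.
Step 4 — Source phasor: V = 36∠-60.0° V = 18 - j31.18 V.
Step 5 — Current: I = V / Z = 0.001482 + j0.0008373 A = 0.001702∠29.5° A.
Step 6 — Complex power: S = V·I* = 0.0005797 - j0.06129 VA.
Step 7 — Real power: P = Re(S) = 0.0005797 W.
Step 8 — Reactive power: Q = Im(S) = -0.06129 VAR.
Step 9 — Apparent power: |S| = 0.06129 VA.
Step 10 — Power factor: PF = P/|S| = 0.009458 (leading).

(a) P = 0.0005797 W  (b) Q = -0.06129 VAR  (c) S = 0.06129 VA  (d) PF = 0.009458 (leading)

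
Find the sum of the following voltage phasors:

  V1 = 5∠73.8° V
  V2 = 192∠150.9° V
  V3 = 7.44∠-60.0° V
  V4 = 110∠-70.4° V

Step 1 — Convert each phasor to rectangular form:
  V1 = 5·(cos(73.8°) + j·sin(73.8°)) = 1.395 + j4.801 V
  V2 = 192·(cos(150.9°) + j·sin(150.9°)) = -167.8 + j93.38 V
  V3 = 7.44·(cos(-60.0°) + j·sin(-60.0°)) = 3.72 - j6.443 V
  V4 = 110·(cos(-70.4°) + j·sin(-70.4°)) = 36.9 - j103.6 V
Step 2 — Sum components: V_total = -125.7 - j11.89 V.
Step 3 — Convert to polar: |V_total| = 126.3 V, ∠V_total = -174.6°.

V_total = 126.3∠-174.6° V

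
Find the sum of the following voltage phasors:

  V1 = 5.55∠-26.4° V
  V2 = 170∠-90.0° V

Step 1 — Convert each phasor to rectangular form:
  V1 = 5.55·(cos(-26.4°) + j·sin(-26.4°)) = 4.971 - j2.468 V
  V2 = 170·(cos(-90.0°) + j·sin(-90.0°)) = 0 - j170 V
Step 2 — Sum components: V_total = 4.971 - j172.5 V.
Step 3 — Convert to polar: |V_total| = 172.5 V, ∠V_total = -88.3°.

V_total = 172.5∠-88.3° V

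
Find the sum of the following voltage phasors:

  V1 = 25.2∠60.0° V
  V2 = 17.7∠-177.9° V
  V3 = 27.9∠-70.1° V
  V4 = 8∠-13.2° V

Step 1 — Convert each phasor to rectangular form:
  V1 = 25.2·(cos(60.0°) + j·sin(60.0°)) = 12.6 + j21.82 V
  V2 = 17.7·(cos(-177.9°) + j·sin(-177.9°)) = -17.69 - j0.6486 V
  V3 = 27.9·(cos(-70.1°) + j·sin(-70.1°)) = 9.497 - j26.23 V
  V4 = 8·(cos(-13.2°) + j·sin(-13.2°)) = 7.789 - j1.827 V
Step 2 — Sum components: V_total = 12.2 - j6.886 V.
Step 3 — Convert to polar: |V_total| = 14.01 V, ∠V_total = -29.4°.

V_total = 14.01∠-29.4° V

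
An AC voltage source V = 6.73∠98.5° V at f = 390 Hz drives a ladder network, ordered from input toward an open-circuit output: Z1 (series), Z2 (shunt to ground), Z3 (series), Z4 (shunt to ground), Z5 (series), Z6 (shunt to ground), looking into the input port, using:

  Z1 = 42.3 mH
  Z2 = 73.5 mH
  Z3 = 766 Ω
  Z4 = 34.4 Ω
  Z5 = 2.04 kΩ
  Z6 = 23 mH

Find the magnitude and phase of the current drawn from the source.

Step 1 — Angular frequency: ω = 2π·f = 2π·390 = 2450 rad/s.
Step 2 — Component impedances:
  Z1: Z = jωL = j·2450·0.0423 = 0 + j103.7 Ω
  Z2: Z = jωL = j·2450·0.0735 = 0 + j180.1 Ω
  Z3: Z = R = 766 Ω
  Z4: Z = R = 34.4 Ω
  Z5: Z = R = 2040 Ω
  Z6: Z = jωL = j·2450·0.023 = 0 + j56.36 Ω
Step 3 — Ladder network (open output): work backward from the far end, alternating series and parallel combinations. Z_in = 38.6 + j275.1 Ω = 277.8∠82.0° Ω.
Step 4 — Source phasor: V = 6.73∠98.5° V = -0.9948 + j6.656 V.
Step 5 — Ohm's law: I = V / Z_total = (-0.9948 + j6.656) / (38.6 + j275.1) = 0.02323 + j0.006877 A.
Step 6 — Convert to polar: |I| = 0.02423 A, ∠I = 16.5°.

I = 0.02423∠16.5° A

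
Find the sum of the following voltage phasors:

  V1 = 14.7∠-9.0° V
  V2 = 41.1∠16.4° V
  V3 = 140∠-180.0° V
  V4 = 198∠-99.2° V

Step 1 — Convert each phasor to rectangular form:
  V1 = 14.7·(cos(-9.0°) + j·sin(-9.0°)) = 14.52 - j2.3 V
  V2 = 41.1·(cos(16.4°) + j·sin(16.4°)) = 39.43 + j11.6 V
  V3 = 140·(cos(-180.0°) + j·sin(-180.0°)) = -140 V
  V4 = 198·(cos(-99.2°) + j·sin(-99.2°)) = -31.66 - j195.5 V
Step 2 — Sum components: V_total = -117.7 - j186.1 V.
Step 3 — Convert to polar: |V_total| = 220.2 V, ∠V_total = -122.3°.

V_total = 220.2∠-122.3° V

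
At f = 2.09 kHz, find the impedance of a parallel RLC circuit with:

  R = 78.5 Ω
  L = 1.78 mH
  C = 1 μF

Step 1 — Angular frequency: ω = 2π·f = 2π·2090 = 1.313e+04 rad/s.
Step 2 — Component impedances:
  R: Z = R = 78.5 Ω
  L: Z = jωL = j·1.313e+04·0.00178 = 0 + j23.37 Ω
  C: Z = 1/(jωC) = -j/(ω·C) = 0 - j76.15 Ω
Step 3 — Parallel combination: 1/Z_total = 1/R + 1/L + 1/C; Z_total = 12.23 + j28.47 Ω = 30.99∠66.7° Ω.

Z = 12.23 + j28.47 Ω = 30.99∠66.7° Ω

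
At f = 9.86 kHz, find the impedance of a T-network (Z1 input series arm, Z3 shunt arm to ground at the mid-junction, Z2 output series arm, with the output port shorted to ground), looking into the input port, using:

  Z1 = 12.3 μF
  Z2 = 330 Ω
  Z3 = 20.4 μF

Step 1 — Angular frequency: ω = 2π·f = 2π·9860 = 6.195e+04 rad/s.
Step 2 — Component impedances:
  Z1: Z = 1/(jωC) = -j/(ω·C) = 0 - j1.312 Ω
  Z2: Z = R = 330 Ω
  Z3: Z = 1/(jωC) = -j/(ω·C) = 0 - j0.7912 Ω
Step 3 — With the output port shorted to ground, the output series arm Z2 runs from the junction to ground; the shunt arm Z3 also runs from the junction to ground. They appear in parallel: Z3 || Z2 = 0.001897 - j0.7912 Ω.
Step 4 — Series with input arm Z1: Z_in = Z1 + (Z3 || Z2) = 0.001897 - j2.104 Ω = 2.104∠-89.9° Ω.

Z = 0.001897 - j2.104 Ω = 2.104∠-89.9° Ω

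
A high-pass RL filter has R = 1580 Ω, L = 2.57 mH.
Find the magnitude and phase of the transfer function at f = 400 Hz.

Step 1 — Angular frequency: ω = 2π·400 = 2513 rad/s.
Step 2 — Transfer function: H(jω) = jωL/(R + jωL).
Step 3 — Numerator jωL = j·6.459; denominator R + jωL = 1580 + j6.459.
Step 4 — H = 1.671e-05 + j0.004088.
Step 5 — Magnitude: |H| = 0.004088 (-47.8 dB); phase: φ = 89.8°.

|H| = 0.004088 (-47.8 dB), φ = 89.8°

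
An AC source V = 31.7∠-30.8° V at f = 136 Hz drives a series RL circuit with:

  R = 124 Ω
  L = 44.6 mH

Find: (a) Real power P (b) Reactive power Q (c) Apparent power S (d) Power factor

Step 1 — Angular frequency: ω = 2π·f = 2π·136 = 854.5 rad/s.
Step 2 — Component impedances:
  R: Z = R = 124 Ω
  L: Z = jωL = j·854.5·0.0446 = 0 + j38.11 Ω
Step 3 — Series combination: Z_total = R + L = 124 + j38.11 Ω = 129.7∠17.1° Ω.
Step 4 — Source phasor: V = 31.7∠-30.8° V = 27.23 - j16.23 V.
Step 5 — Current: I = V / Z = 0.1639 - j0.1813 A = 0.2444∠-47.9° A.
Step 6 — Complex power: S = V·I* = 7.404 + j2.276 VA.
Step 7 — Real power: P = Re(S) = 7.404 W.
Step 8 — Reactive power: Q = Im(S) = 2.276 VAR.
Step 9 — Apparent power: |S| = 7.746 VA.
Step 10 — Power factor: PF = P/|S| = 0.9559 (lagging).

(a) P = 7.404 W  (b) Q = 2.276 VAR  (c) S = 7.746 VA  (d) PF = 0.9559 (lagging)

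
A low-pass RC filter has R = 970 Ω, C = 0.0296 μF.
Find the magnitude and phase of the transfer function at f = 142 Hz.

Step 1 — Angular frequency: ω = 2π·142 = 892.2 rad/s.
Step 2 — Transfer function: H(jω) = 1/(1 + jωRC).
Step 3 — Denominator: 1 + jωRC = 1 + j·892.2·970·2.96e-08 = 1 + j0.02562.
Step 4 — H = 0.9993 - j0.0256.
Step 5 — Magnitude: |H| = 0.9997 (-0.0 dB); phase: φ = -1.5°.

|H| = 0.9997 (-0.0 dB), φ = -1.5°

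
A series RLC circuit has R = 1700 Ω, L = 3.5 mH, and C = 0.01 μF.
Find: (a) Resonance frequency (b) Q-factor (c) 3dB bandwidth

Step 1 — Resonance condition Im(Z)=0 gives ω₀ = 1/√(LC).
Step 2 — ω₀ = 1/√(0.0035·1e-08) = 1.69e+05 rad/s.
Step 3 — f₀ = ω₀/(2π) = 2.69e+04 Hz.
Step 4 — Series Q: Q = ω₀L/R = 1.69e+05·0.0035/1700 = 0.348.
Step 5 — 3dB bandwidth: Δω = ω₀/Q = 4.857e+05 rad/s; BW = Δω/(2π) = 7.73e+04 Hz.

(a) f₀ = 2.69e+04 Hz  (b) Q = 0.348  (c) BW = 7.73e+04 Hz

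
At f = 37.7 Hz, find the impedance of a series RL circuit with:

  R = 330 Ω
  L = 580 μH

Step 1 — Angular frequency: ω = 2π·f = 2π·37.7 = 236.9 rad/s.
Step 2 — Component impedances:
  R: Z = R = 330 Ω
  L: Z = jωL = j·236.9·0.00058 = 0 + j0.1374 Ω
Step 3 — Series combination: Z_total = R + L = 330 + j0.1374 Ω = 330∠0.0° Ω.

Z = 330 + j0.1374 Ω = 330∠0.0° Ω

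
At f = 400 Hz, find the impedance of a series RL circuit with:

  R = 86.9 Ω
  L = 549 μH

Step 1 — Angular frequency: ω = 2π·f = 2π·400 = 2513 rad/s.
Step 2 — Component impedances:
  R: Z = R = 86.9 Ω
  L: Z = jωL = j·2513·0.000549 = 0 + j1.38 Ω
Step 3 — Series combination: Z_total = R + L = 86.9 + j1.38 Ω = 86.91∠0.9° Ω.

Z = 86.9 + j1.38 Ω = 86.91∠0.9° Ω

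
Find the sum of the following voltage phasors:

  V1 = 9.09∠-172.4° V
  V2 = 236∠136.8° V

Step 1 — Convert each phasor to rectangular form:
  V1 = 9.09·(cos(-172.4°) + j·sin(-172.4°)) = -9.01 - j1.202 V
  V2 = 236·(cos(136.8°) + j·sin(136.8°)) = -172 + j161.6 V
Step 2 — Sum components: V_total = -181 + j160.4 V.
Step 3 — Convert to polar: |V_total| = 241.8 V, ∠V_total = 138.5°.

V_total = 241.8∠138.5° V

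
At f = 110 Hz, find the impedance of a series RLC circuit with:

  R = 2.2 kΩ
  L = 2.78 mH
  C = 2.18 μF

Step 1 — Angular frequency: ω = 2π·f = 2π·110 = 691.2 rad/s.
Step 2 — Component impedances:
  R: Z = R = 2200 Ω
  L: Z = jωL = j·691.2·0.00278 = 0 + j1.921 Ω
  C: Z = 1/(jωC) = -j/(ω·C) = 0 - j663.7 Ω
Step 3 — Series combination: Z_total = R + L + C = 2200 - j661.8 Ω = 2297∠-16.7° Ω.

Z = 2200 - j661.8 Ω = 2297∠-16.7° Ω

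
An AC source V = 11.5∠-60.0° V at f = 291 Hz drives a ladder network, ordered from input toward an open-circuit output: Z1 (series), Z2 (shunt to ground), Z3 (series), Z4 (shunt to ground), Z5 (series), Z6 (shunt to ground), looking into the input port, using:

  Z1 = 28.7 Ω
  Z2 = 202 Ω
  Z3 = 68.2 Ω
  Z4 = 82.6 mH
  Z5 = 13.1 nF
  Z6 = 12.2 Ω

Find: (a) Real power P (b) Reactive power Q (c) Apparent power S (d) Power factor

Step 1 — Angular frequency: ω = 2π·f = 2π·291 = 1828 rad/s.
Step 2 — Component impedances:
  Z1: Z = R = 28.7 Ω
  Z2: Z = R = 202 Ω
  Z3: Z = R = 68.2 Ω
  Z4: Z = jωL = j·1828·0.0826 = 0 + j151 Ω
  Z5: Z = 1/(jωC) = -j/(ω·C) = 0 - j4.175e+04 Ω
  Z6: Z = R = 12.2 Ω
Step 3 — Ladder network (open output): work backward from the far end, alternating series and parallel combinations. Z_in = 115.8 + j64.44 Ω = 132.5∠29.1° Ω.
Step 4 — Source phasor: V = 11.5∠-60.0° V = 5.75 - j9.959 V.
Step 5 — Current: I = V / Z = 0.001383 - j0.08675 A = 0.08676∠-89.1° A.
Step 6 — Complex power: S = V·I* = 0.8719 + j0.485 VA.
Step 7 — Real power: P = Re(S) = 0.8719 W.
Step 8 — Reactive power: Q = Im(S) = 0.485 VAR.
Step 9 — Apparent power: |S| = 0.9977 VA.
Step 10 — Power factor: PF = P/|S| = 0.8739 (lagging).

(a) P = 0.8719 W  (b) Q = 0.485 VAR  (c) S = 0.9977 VA  (d) PF = 0.8739 (lagging)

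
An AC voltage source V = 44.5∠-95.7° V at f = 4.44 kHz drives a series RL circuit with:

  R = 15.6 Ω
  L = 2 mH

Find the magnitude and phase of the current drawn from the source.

Step 1 — Angular frequency: ω = 2π·f = 2π·4440 = 2.79e+04 rad/s.
Step 2 — Component impedances:
  R: Z = R = 15.6 Ω
  L: Z = jωL = j·2.79e+04·0.002 = 0 + j55.79 Ω
Step 3 — Series combination: Z_total = R + L = 15.6 + j55.79 Ω = 57.93∠74.4° Ω.
Step 4 — Source phasor: V = 44.5∠-95.7° V = -4.42 - j44.28 V.
Step 5 — Ohm's law: I = V / Z_total = (-4.42 - j44.28) / (15.6 + j55.79) = -0.7566 - j0.1323 A.
Step 6 — Convert to polar: |I| = 0.7681 A, ∠I = -170.1°.

I = 0.7681∠-170.1° A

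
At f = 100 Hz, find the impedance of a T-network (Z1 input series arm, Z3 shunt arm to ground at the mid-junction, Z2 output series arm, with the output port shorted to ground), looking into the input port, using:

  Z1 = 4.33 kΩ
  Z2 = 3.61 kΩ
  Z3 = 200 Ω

Step 1 — Angular frequency: ω = 2π·f = 2π·100 = 628.3 rad/s.
Step 2 — Component impedances:
  Z1: Z = R = 4330 Ω
  Z2: Z = R = 3610 Ω
  Z3: Z = R = 200 Ω
Step 3 — With the output port shorted to ground, the output series arm Z2 runs from the junction to ground; the shunt arm Z3 also runs from the junction to ground. They appear in parallel: Z3 || Z2 = 189.5 Ω.
Step 4 — Series with input arm Z1: Z_in = Z1 + (Z3 || Z2) = 4520 Ω = 4520∠0.0° Ω.

Z = 4520 Ω = 4520∠0.0° Ω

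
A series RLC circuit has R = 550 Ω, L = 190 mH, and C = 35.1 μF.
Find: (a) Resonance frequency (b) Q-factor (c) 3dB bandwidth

Step 1 — Resonance condition Im(Z)=0 gives ω₀ = 1/√(LC).
Step 2 — ω₀ = 1/√(0.19·3.51e-05) = 387.2 rad/s.
Step 3 — f₀ = ω₀/(2π) = 61.63 Hz.
Step 4 — Series Q: Q = ω₀L/R = 387.2·0.19/550 = 0.1338.
Step 5 — 3dB bandwidth: Δω = ω₀/Q = 2895 rad/s; BW = Δω/(2π) = 460.7 Hz.

(a) f₀ = 61.63 Hz  (b) Q = 0.1338  (c) BW = 460.7 Hz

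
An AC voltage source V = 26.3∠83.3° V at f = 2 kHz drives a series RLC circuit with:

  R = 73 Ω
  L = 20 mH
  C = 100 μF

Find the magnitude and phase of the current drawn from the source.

Step 1 — Angular frequency: ω = 2π·f = 2π·2000 = 1.257e+04 rad/s.
Step 2 — Component impedances:
  R: Z = R = 73 Ω
  L: Z = jωL = j·1.257e+04·0.02 = 0 + j251.3 Ω
  C: Z = 1/(jωC) = -j/(ω·C) = 0 - j0.7958 Ω
Step 3 — Series combination: Z_total = R + L + C = 73 + j250.5 Ω = 261∠73.8° Ω.
Step 4 — Source phasor: V = 26.3∠83.3° V = 3.068 + j26.12 V.
Step 5 — Ohm's law: I = V / Z_total = (3.068 + j26.12) / (73 + j250.5) = 0.09939 + j0.01671 A.
Step 6 — Convert to polar: |I| = 0.1008 A, ∠I = 9.5°.

I = 0.1008∠9.5° A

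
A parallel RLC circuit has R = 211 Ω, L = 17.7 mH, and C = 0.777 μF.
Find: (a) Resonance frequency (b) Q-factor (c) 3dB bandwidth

Step 1 — Resonance: ω₀ = 1/√(LC) = 1/√(0.0177·7.77e-07) = 8527 rad/s.
Step 2 — f₀ = ω₀/(2π) = 1357 Hz.
Step 3 — Parallel Q: Q = R/(ω₀L) = 211/(8527·0.0177) = 1.398.
Step 4 — Bandwidth: Δω = ω₀/Q = 6100 rad/s; BW = Δω/(2π) = 970.8 Hz.

(a) f₀ = 1357 Hz  (b) Q = 1.398  (c) BW = 970.8 Hz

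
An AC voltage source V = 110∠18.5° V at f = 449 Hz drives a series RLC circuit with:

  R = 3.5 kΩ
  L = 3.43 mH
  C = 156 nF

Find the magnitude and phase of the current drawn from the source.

Step 1 — Angular frequency: ω = 2π·f = 2π·449 = 2821 rad/s.
Step 2 — Component impedances:
  R: Z = R = 3500 Ω
  L: Z = jωL = j·2821·0.00343 = 0 + j9.677 Ω
  C: Z = 1/(jωC) = -j/(ω·C) = 0 - j2272 Ω
Step 3 — Series combination: Z_total = R + L + C = 3500 - j2263 Ω = 4168∠-32.9° Ω.
Step 4 — Source phasor: V = 110∠18.5° V = 104.3 + j34.9 V.
Step 5 — Ohm's law: I = V / Z_total = (104.3 + j34.9) / (3500 - j2263) = 0.01647 + j0.02062 A.
Step 6 — Convert to polar: |I| = 0.02639 A, ∠I = 51.4°.

I = 0.02639∠51.4° A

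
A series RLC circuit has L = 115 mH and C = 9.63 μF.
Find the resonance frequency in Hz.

Step 1 — Resonance condition Im(Z)=0 gives ω₀ = 1/√(LC).
Step 2 — ω₀ = 1/√(0.115·9.63e-06) = 950.3 rad/s.
Step 3 — f₀ = ω₀/(2π) = 151.2 Hz.

f₀ = 151.2 Hz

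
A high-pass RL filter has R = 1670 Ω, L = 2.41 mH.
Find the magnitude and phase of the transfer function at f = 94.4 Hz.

Step 1 — Angular frequency: ω = 2π·94.4 = 593.1 rad/s.
Step 2 — Transfer function: H(jω) = jωL/(R + jωL).
Step 3 — Numerator jωL = j·1.429; denominator R + jωL = 1670 + j1.429.
Step 4 — H = 7.327e-07 + j0.000856.
Step 5 — Magnitude: |H| = 0.000856 (-61.4 dB); phase: φ = 90.0°.

|H| = 0.000856 (-61.4 dB), φ = 90.0°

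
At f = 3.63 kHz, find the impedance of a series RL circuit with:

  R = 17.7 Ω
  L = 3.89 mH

Step 1 — Angular frequency: ω = 2π·f = 2π·3630 = 2.281e+04 rad/s.
Step 2 — Component impedances:
  R: Z = R = 17.7 Ω
  L: Z = jωL = j·2.281e+04·0.00389 = 0 + j88.72 Ω
Step 3 — Series combination: Z_total = R + L = 17.7 + j88.72 Ω = 90.47∠78.7° Ω.

Z = 17.7 + j88.72 Ω = 90.47∠78.7° Ω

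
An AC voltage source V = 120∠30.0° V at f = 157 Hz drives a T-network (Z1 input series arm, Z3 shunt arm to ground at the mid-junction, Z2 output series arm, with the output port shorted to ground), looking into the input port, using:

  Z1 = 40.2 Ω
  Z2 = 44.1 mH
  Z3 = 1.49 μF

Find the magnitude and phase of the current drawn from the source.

Step 1 — Angular frequency: ω = 2π·f = 2π·157 = 986.5 rad/s.
Step 2 — Component impedances:
  Z1: Z = R = 40.2 Ω
  Z2: Z = jωL = j·986.5·0.0441 = 0 + j43.5 Ω
  Z3: Z = 1/(jωC) = -j/(ω·C) = 0 - j680.4 Ω
Step 3 — With the output port shorted to ground, the output series arm Z2 runs from the junction to ground; the shunt arm Z3 also runs from the junction to ground. They appear in parallel: Z3 || Z2 = 0 + j46.47 Ω.
Step 4 — Series with input arm Z1: Z_in = Z1 + (Z3 || Z2) = 40.2 + j46.47 Ω = 61.45∠49.1° Ω.
Step 5 — Source phasor: V = 120∠30.0° V = 103.9 + j60 V.
Step 6 — Ohm's law: I = V / Z_total = (103.9 + j60) / (40.2 + j46.47) = 1.845 - j0.6403 A.
Step 7 — Convert to polar: |I| = 1.953 A, ∠I = -19.1°.

I = 1.953∠-19.1° A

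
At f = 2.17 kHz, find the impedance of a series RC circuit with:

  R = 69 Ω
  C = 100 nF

Step 1 — Angular frequency: ω = 2π·f = 2π·2170 = 1.363e+04 rad/s.
Step 2 — Component impedances:
  R: Z = R = 69 Ω
  C: Z = 1/(jωC) = -j/(ω·C) = 0 - j733.4 Ω
Step 3 — Series combination: Z_total = R + C = 69 - j733.4 Ω = 736.7∠-84.6° Ω.

Z = 69 - j733.4 Ω = 736.7∠-84.6° Ω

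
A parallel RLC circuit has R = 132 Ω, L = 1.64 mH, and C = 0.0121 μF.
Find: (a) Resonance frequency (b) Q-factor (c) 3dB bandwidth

Step 1 — Resonance: ω₀ = 1/√(LC) = 1/√(0.00164·1.21e-08) = 2.245e+05 rad/s.
Step 2 — f₀ = ω₀/(2π) = 3.573e+04 Hz.
Step 3 — Parallel Q: Q = R/(ω₀L) = 132/(2.245e+05·0.00164) = 0.3585.
Step 4 — Bandwidth: Δω = ω₀/Q = 6.261e+05 rad/s; BW = Δω/(2π) = 9.965e+04 Hz.

(a) f₀ = 3.573e+04 Hz  (b) Q = 0.3585  (c) BW = 9.965e+04 Hz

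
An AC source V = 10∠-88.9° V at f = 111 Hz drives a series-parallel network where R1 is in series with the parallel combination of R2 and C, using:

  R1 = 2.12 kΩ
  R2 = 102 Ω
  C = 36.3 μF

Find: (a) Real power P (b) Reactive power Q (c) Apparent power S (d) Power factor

Step 1 — Angular frequency: ω = 2π·f = 2π·111 = 697.4 rad/s.
Step 2 — Component impedances:
  R1: Z = R = 2120 Ω
  R2: Z = R = 102 Ω
  C: Z = 1/(jωC) = -j/(ω·C) = 0 - j39.5 Ω
Step 3 — Parallel branch: R2 || C = 1/(1/R2 + 1/C) = 13.3 - j34.35 Ω.
Step 4 — Series with R1: Z_total = R1 + (R2 || C) = 2133 - j34.35 Ω = 2134∠-0.9° Ω.
Step 5 — Source phasor: V = 10∠-88.9° V = 0.192 - j9.998 V.
Step 6 — Current: I = V / Z = 0.0001654 - j0.004684 A = 0.004687∠-88.0° A.
Step 7 — Complex power: S = V·I* = 0.04686 - j0.0007546 VA.
Step 8 — Real power: P = Re(S) = 0.04686 W.
Step 9 — Reactive power: Q = Im(S) = -0.0007546 VAR.
Step 10 — Apparent power: |S| = 0.04687 VA.
Step 11 — Power factor: PF = P/|S| = 0.9999 (leading).

(a) P = 0.04686 W  (b) Q = -0.0007546 VAR  (c) S = 0.04687 VA  (d) PF = 0.9999 (leading)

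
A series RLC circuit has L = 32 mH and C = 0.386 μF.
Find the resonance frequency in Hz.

Step 1 — Resonance condition Im(Z)=0 gives ω₀ = 1/√(LC).
Step 2 — ω₀ = 1/√(0.032·3.86e-07) = 8998 rad/s.
Step 3 — f₀ = ω₀/(2π) = 1432 Hz.

f₀ = 1432 Hz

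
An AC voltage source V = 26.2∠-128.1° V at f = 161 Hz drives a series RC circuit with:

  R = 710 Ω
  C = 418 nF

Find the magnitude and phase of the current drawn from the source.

Step 1 — Angular frequency: ω = 2π·f = 2π·161 = 1012 rad/s.
Step 2 — Component impedances:
  R: Z = R = 710 Ω
  C: Z = 1/(jωC) = -j/(ω·C) = 0 - j2365 Ω
Step 3 — Series combination: Z_total = R + C = 710 - j2365 Ω = 2469∠-73.3° Ω.
Step 4 — Source phasor: V = 26.2∠-128.1° V = -16.17 - j20.62 V.
Step 5 — Ohm's law: I = V / Z_total = (-16.17 - j20.62) / (710 - j2365) = 0.006115 - j0.008672 A.
Step 6 — Convert to polar: |I| = 0.01061 A, ∠I = -54.8°.

I = 0.01061∠-54.8° A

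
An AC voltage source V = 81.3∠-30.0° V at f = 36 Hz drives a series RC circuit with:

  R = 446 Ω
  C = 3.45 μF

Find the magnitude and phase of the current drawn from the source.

Step 1 — Angular frequency: ω = 2π·f = 2π·36 = 226.2 rad/s.
Step 2 — Component impedances:
  R: Z = R = 446 Ω
  C: Z = 1/(jωC) = -j/(ω·C) = 0 - j1281 Ω
Step 3 — Series combination: Z_total = R + C = 446 - j1281 Ω = 1357∠-70.8° Ω.
Step 4 — Source phasor: V = 81.3∠-30.0° V = 70.41 - j40.65 V.
Step 5 — Ohm's law: I = V / Z_total = (70.41 - j40.65) / (446 - j1281) = 0.04535 + j0.03916 A.
Step 6 — Convert to polar: |I| = 0.05992 A, ∠I = 40.8°.

I = 0.05992∠40.8° A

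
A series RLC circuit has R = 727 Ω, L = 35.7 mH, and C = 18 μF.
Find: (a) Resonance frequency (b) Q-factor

Step 1 — Resonance condition Im(Z)=0 gives ω₀ = 1/√(LC).
Step 2 — ω₀ = 1/√(0.0357·1.8e-05) = 1247 rad/s.
Step 3 — f₀ = ω₀/(2π) = 198.5 Hz.
Step 4 — Series Q: Q = ω₀L/R = 1247·0.0357/727 = 0.06126.

(a) f₀ = 198.5 Hz  (b) Q = 0.06126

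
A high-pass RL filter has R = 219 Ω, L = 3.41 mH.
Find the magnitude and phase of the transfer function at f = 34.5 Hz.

Step 1 — Angular frequency: ω = 2π·34.5 = 216.8 rad/s.
Step 2 — Transfer function: H(jω) = jωL/(R + jωL).
Step 3 — Numerator jωL = j·0.7392; denominator R + jωL = 219 + j0.7392.
Step 4 — H = 1.139e-05 + j0.003375.
Step 5 — Magnitude: |H| = 0.003375 (-49.4 dB); phase: φ = 89.8°.

|H| = 0.003375 (-49.4 dB), φ = 89.8°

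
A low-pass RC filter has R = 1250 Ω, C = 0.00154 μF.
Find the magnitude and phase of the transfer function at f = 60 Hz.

Step 1 — Angular frequency: ω = 2π·60 = 377 rad/s.
Step 2 — Transfer function: H(jω) = 1/(1 + jωRC).
Step 3 — Denominator: 1 + jωRC = 1 + j·377·1250·1.54e-09 = 1 + j0.0007257.
Step 4 — H = 1 - j0.0007257.
Step 5 — Magnitude: |H| = 1 (-0.0 dB); phase: φ = -0.0°.

|H| = 1 (-0.0 dB), φ = -0.0°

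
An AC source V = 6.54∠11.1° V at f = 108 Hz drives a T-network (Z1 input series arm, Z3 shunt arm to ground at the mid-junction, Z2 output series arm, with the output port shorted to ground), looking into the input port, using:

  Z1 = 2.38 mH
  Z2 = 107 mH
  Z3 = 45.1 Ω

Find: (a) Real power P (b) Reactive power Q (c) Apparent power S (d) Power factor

Step 1 — Angular frequency: ω = 2π·f = 2π·108 = 678.6 rad/s.
Step 2 — Component impedances:
  Z1: Z = jωL = j·678.6·0.00238 = 0 + j1.615 Ω
  Z2: Z = jωL = j·678.6·0.107 = 0 + j72.61 Ω
  Z3: Z = R = 45.1 Ω
Step 3 — With the output port shorted to ground, the output series arm Z2 runs from the junction to ground; the shunt arm Z3 also runs from the junction to ground. They appear in parallel: Z3 || Z2 = 32.54 + j20.21 Ω.
Step 4 — Series with input arm Z1: Z_in = Z1 + (Z3 || Z2) = 32.54 + j21.83 Ω = 39.19∠33.9° Ω.
Step 5 — Source phasor: V = 6.54∠11.1° V = 6.418 + j1.259 V.
Step 6 — Current: I = V / Z = 0.1539 - j0.06454 A = 0.1669∠-22.8° A.
Step 7 — Complex power: S = V·I* = 0.9064 + j0.608 VA.
Step 8 — Real power: P = Re(S) = 0.9064 W.
Step 9 — Reactive power: Q = Im(S) = 0.608 VAR.
Step 10 — Apparent power: |S| = 1.091 VA.
Step 11 — Power factor: PF = P/|S| = 0.8305 (lagging).

(a) P = 0.9064 W  (b) Q = 0.608 VAR  (c) S = 1.091 VA  (d) PF = 0.8305 (lagging)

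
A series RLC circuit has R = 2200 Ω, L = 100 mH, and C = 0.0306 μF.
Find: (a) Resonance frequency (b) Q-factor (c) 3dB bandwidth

Step 1 — Resonance: ω₀ = 1/√(LC) = 1/√(0.1·3.06e-08) = 1.808e+04 rad/s.
Step 2 — f₀ = ω₀/(2π) = 2877 Hz.
Step 3 — Series Q: Q = ω₀L/R = 1.808e+04·0.1/2200 = 0.8217.
Step 4 — Bandwidth: Δω = ω₀/Q = 2.2e+04 rad/s; BW = Δω/(2π) = 3501 Hz.

(a) f₀ = 2877 Hz  (b) Q = 0.8217  (c) BW = 3501 Hz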